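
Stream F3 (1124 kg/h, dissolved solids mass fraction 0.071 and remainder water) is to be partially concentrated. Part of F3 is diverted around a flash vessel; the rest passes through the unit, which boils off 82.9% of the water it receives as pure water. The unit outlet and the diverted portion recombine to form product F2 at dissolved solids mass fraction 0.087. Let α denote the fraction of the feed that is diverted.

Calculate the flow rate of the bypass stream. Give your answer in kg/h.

All 1124×0.071 = 79.804 kg/h of dissolved solids reaches F2, so F2 = 79.804/0.087 = 917.29 kg/h and vapour = 206.71 kg/h.
The evaporator receives (1−α)·1124 of feed at 0.929 water and removes 0.829 of that water:
0.829×0.929×(1−α)×1124 = 206.71
(1−α) = 206.71/865.64 = 0.2388;  α = 0.7612.
Bypass flow = 0.7612×1124 = 855.59 kg/h.

855.6 kg/h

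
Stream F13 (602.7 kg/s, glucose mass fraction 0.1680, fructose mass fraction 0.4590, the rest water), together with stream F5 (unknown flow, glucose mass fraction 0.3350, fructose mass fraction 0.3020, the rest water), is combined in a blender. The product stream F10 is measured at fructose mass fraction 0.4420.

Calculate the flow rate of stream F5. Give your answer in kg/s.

73.19 kg/s

Let F5 be the unknown flow. Total out = 602.7 + F5.
fructose balance: 276.64 + 0.302·F5 = 0.442·(602.7 + F5)
(0.302 − 0.442)·F5 = 0.442×602.7 − 276.64 = -10.246
F5 = -10.246 / -0.140 = 73.185 kg/s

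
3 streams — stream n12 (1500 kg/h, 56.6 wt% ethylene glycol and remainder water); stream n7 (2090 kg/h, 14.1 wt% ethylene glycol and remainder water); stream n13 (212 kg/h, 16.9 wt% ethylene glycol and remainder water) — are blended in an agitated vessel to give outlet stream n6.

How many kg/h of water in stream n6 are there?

2622 kg/h

water out = water in = 1500×0.434 + 2090×0.859 + 212×0.831 = 2622.5 kg/h.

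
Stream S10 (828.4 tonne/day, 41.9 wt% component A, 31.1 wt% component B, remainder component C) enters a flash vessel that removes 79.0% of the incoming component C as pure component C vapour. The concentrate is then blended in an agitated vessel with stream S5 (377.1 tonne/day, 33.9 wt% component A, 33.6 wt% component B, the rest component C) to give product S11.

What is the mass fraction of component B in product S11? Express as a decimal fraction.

0.374

Vapour removed = 0.790×0.270×828.4 = 176.7 tonne/day; concentrate = 651.7 tonne/day.
component B reaching the mixer = 257.63 (from concentrate) + 377.1×0.336 = 384.34 tonne/day.
Product flow = 651.7 + 377.1 = 1028.8 tonne/day; component B fraction = 0.374.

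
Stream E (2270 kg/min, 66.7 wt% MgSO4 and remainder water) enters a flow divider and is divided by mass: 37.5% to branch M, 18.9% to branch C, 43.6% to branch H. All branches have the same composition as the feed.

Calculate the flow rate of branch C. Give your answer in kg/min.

Branch C flow = 0.189×2270 = 429.03 kg/min.

429 kg/min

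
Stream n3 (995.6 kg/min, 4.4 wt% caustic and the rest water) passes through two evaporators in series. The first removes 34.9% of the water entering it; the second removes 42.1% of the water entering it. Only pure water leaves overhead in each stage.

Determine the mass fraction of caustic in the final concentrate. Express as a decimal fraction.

water in feed = 995.6×0.956 = 951.79 kg/min.
After stage 1: water left = (1−0.349)×951.79 = 619.62; stream total = 663.42 kg/min.
After stage 2: water left = (1−0.421)×619.62 = 358.76; final concentrate = 402.57 kg/min.
caustic fraction = 43.806/402.57 = 0.109.

0.109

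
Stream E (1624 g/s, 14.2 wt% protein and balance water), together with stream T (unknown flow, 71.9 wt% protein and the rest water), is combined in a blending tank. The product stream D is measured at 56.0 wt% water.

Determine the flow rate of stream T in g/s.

Let T be the unknown flow. Total out = 1624 + T.
water balance: 1393.4 + 0.281·T = 0.560·(1624 + T)
(0.281 − 0.560)·T = 0.560×1624 − 1393.4 = -483.95
T = -483.95 / -0.279 = 1734.6 g/s

1735 g/s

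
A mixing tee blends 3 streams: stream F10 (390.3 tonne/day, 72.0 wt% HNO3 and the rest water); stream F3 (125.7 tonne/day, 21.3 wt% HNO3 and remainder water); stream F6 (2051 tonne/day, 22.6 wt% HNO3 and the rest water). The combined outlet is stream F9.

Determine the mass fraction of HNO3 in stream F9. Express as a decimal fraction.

0.300

Total flow out = 390.3 + 125.7 + 2051 = 2567 tonne/day.
HNO3 in = 390.3×0.720 + 125.7×0.213 + 2051×0.226 = 771.32 tonne/day.
HNO3 mass fraction in F9 = 771.32/2567 = 0.300.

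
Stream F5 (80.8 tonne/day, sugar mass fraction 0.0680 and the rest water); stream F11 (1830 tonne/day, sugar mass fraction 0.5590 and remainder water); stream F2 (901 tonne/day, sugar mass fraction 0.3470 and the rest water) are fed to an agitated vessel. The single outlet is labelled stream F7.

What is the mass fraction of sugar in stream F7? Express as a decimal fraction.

Total flow out = 80.8 + 1830 + 901 = 2811.8 tonne/day.
sugar in = 80.8×0.068 + 1830×0.559 + 901×0.347 = 1341.1 tonne/day.
sugar mass fraction in F7 = 1341.1/2811.8 = 0.4770.

0.4770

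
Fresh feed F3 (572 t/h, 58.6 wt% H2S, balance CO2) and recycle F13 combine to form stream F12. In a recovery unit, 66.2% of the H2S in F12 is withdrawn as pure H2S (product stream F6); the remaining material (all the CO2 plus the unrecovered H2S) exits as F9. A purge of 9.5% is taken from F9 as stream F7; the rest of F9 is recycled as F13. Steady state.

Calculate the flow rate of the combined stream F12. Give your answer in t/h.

2976 t/h

CO2 enters only via F3 and leaves only via the purge: 572×0.414 = 0.095×(CO2 in F9), and the recovery unit passes all CO2, so CO2 in F12 = CO2 in F9 = 2492.7 t/h.
H2S in F12: m_A = 572×0.586 + (1−0.095)·(1−0.662)·m_A, so m_A = 335.19/0.6941 = 482.91 t/h.
F12 = 482.91 + 2492.7 = 2975.6 t/h.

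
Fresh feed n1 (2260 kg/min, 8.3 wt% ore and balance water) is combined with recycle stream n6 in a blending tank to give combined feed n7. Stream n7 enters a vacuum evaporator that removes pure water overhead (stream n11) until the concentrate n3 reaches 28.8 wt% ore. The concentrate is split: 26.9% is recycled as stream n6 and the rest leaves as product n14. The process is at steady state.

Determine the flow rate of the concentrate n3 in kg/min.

891 kg/min

Overall ore balance (none leaves overhead): ore in fresh feed = ore in product, i.e. 2260×0.083 = (1−0.269)·n3·0.288.
n3 = 187.58/(0.288×0.731) = 891 kg/min.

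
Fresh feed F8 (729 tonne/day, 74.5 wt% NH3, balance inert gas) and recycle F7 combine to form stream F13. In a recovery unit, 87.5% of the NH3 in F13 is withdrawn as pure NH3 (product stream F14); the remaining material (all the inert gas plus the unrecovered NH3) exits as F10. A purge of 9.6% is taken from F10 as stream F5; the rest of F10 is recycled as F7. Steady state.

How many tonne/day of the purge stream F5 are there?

inert gas enters only via F8 and leaves only via the purge: 729×0.255 = 0.096×(inert gas in F10), and the recovery unit passes all inert gas, so inert gas in F13 = inert gas in F10 = 1936.4 tonne/day.
NH3 in F13: m_A = 729×0.745 + (1−0.096)·(1−0.875)·m_A, so m_A = 543.11/0.8870 = 612.29 tonne/day.
F10 = (1−0.875)×612.29 + 1936.4 = 2012.9 tonne/day.
Purge F5 = 0.096×2012.9 = 193.24 tonne/day.

193.2 tonne/day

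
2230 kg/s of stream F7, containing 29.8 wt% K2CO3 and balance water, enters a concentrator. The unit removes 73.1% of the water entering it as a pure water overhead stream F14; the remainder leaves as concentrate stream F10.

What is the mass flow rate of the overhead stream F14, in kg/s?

water entering = 2230×0.702 = 1565.5 kg/s; overhead removed = 0.731×1565.5 = 1144.4 kg/s.

1144 kg/s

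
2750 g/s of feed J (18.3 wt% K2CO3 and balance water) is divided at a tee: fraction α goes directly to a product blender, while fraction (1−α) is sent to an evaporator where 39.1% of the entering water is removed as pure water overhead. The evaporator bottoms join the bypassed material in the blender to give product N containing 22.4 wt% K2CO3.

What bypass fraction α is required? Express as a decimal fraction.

0.427

All 2750×0.183 = 503.25 g/s of K2CO3 reaches N, so N = 503.25/0.224 = 2246.7 g/s and vapour = 503.35 g/s.
The evaporator receives (1−α)·2750 of feed at 0.817 water and removes 0.391 of that water:
0.391×0.817×(1−α)×2750 = 503.35
(1−α) = 503.35/878.48 = 0.5730;  α = 0.4270.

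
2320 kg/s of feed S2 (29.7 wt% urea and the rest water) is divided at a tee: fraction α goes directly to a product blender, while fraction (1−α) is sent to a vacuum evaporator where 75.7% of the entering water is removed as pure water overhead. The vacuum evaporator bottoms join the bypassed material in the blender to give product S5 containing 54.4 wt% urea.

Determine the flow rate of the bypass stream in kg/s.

All 2320×0.297 = 689.04 kg/s of urea reaches S5, so S5 = 689.04/0.544 = 1266.6 kg/s and vapour = 1053.4 kg/s.
The evaporator receives (1−α)·2320 of feed at 0.703 water and removes 0.757 of that water:
0.757×0.703×(1−α)×2320 = 1053.4
(1−α) = 1053.4/1234.6 = 0.8532;  α = 0.1468.
Bypass flow = 0.1468×2320 = 340.59 kg/s.

340.6 kg/s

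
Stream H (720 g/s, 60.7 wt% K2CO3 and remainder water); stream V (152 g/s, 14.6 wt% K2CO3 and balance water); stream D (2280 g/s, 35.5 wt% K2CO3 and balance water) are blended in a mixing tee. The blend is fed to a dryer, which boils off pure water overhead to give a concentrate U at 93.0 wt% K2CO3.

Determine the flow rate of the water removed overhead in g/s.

1788 g/s

K2CO3 entering = 720×0.607 + 152×0.146 + 2280×0.355 = 1268.6 g/s.
All K2CO3 reports to U, so U = 1268.6/0.930 = 1364.1 g/s.
Total feed = 3152 g/s; overhead = 3152 − 1364.1 = 1787.9 g/s.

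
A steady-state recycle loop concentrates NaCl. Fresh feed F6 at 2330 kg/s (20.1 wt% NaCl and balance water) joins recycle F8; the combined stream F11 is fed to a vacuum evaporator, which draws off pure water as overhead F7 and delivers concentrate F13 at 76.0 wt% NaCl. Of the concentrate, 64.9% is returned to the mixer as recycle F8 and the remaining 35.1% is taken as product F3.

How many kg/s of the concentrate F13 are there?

1756 kg/s

Overall NaCl balance (none leaves overhead): NaCl in fresh feed = NaCl in product, i.e. 2330×0.201 = (1−0.649)·F13·0.760.
F13 = 468.33/(0.760×0.351) = 1755.6 kg/s.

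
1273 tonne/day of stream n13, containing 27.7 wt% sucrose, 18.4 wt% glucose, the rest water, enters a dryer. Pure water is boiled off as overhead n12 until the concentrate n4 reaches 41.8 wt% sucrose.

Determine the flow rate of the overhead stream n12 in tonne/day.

sucrose is conserved: 1273×0.277 = 352.62 tonne/day all reports to the concentrate.
Concentrate = 352.62/(target fraction) = 843.59 tonne/day.
Overhead = 1273 − 843.59 = 429.41 tonne/day.

429.4 tonne/day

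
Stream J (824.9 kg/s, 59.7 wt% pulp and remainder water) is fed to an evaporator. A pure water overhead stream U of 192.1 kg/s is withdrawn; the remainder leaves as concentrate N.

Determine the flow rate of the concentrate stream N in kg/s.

Concentrate = 824.9 − 192.1 = 632.8 kg/s.

632.8 kg/s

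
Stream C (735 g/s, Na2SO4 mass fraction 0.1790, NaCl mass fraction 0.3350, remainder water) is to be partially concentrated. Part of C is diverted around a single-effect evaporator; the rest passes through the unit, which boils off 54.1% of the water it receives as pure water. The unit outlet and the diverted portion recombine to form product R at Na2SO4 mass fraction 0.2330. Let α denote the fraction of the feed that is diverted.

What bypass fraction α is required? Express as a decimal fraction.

0.119

All 735×0.179 = 131.56 g/s of Na2SO4 reaches R, so R = 131.56/0.233 = 564.66 g/s and vapour = 170.34 g/s.
The evaporator receives (1−α)·735 of feed at 0.486 water and removes 0.541 of that water:
0.541×0.486×(1−α)×735 = 170.34
(1−α) = 170.34/193.25 = 0.8815;  α = 0.1185.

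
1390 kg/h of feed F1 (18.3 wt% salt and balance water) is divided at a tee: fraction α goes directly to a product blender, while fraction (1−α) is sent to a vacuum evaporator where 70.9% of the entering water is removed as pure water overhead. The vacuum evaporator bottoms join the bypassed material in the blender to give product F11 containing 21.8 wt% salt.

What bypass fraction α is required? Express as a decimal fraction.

0.723

All 1390×0.183 = 254.37 kg/h of salt reaches F11, so F11 = 254.37/0.218 = 1166.8 kg/h and vapour = 223.17 kg/h.
The evaporator receives (1−α)·1390 of feed at 0.817 water and removes 0.709 of that water:
0.709×0.817×(1−α)×1390 = 223.17
(1−α) = 223.17/805.16 = 0.2772;  α = 0.7228.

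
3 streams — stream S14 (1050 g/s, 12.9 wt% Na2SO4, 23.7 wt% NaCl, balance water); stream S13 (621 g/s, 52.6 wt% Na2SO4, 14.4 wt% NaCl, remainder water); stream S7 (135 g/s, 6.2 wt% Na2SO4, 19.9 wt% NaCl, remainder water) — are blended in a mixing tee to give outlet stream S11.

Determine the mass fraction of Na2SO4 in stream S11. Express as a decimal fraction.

Total flow out = 1050 + 621 + 135 = 1806 g/s.
Na2SO4 in = 1050×0.129 + 621×0.526 + 135×0.062 = 470.47 g/s.
Na2SO4 mass fraction in S11 = 470.47/1806 = 0.261.

0.261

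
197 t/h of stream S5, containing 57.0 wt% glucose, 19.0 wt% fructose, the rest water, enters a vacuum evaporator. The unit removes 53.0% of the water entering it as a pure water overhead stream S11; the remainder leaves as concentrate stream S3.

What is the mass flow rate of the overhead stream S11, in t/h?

water entering = 197×0.240 = 47.28 t/h; overhead removed = 0.530×47.28 = 25.058 t/h.

25.06 t/h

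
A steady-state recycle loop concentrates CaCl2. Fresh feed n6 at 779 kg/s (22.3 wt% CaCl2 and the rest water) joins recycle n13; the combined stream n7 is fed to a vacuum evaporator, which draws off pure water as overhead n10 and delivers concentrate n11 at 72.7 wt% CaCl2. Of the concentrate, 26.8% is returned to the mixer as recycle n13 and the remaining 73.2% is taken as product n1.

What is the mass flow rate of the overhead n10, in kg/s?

Overall CaCl2 balance (none leaves overhead): CaCl2 in fresh feed = CaCl2 in product, i.e. 779×0.223 = (1−0.268)·n11·0.727.
n11 = 173.72/(0.727×0.732) = 326.44 kg/s.
Recycle n13 = 0.268×326.44 = 87.485 kg/s.
Combined feed n7 = 779 + 87.485 = 866.48 kg/s.
Overhead n10 = n7 − n11 = 866.48 − 326.44 = 540.05 kg/s.

540 kg/s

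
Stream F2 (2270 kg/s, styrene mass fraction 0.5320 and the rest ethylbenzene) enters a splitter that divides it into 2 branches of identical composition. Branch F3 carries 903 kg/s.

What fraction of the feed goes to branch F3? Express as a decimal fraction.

0.398

Fraction to F3 = 903/2270 = 0.3978.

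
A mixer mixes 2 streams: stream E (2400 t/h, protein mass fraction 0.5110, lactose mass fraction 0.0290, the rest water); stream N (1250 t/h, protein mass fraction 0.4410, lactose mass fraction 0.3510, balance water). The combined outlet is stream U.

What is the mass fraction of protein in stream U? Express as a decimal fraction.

Total flow out = 2400 + 1250 = 3650 t/h.
protein in = 2400×0.511 + 1250×0.441 = 1777.7 t/h.
protein mass fraction in U = 1777.7/3650 = 0.4870.

0.4870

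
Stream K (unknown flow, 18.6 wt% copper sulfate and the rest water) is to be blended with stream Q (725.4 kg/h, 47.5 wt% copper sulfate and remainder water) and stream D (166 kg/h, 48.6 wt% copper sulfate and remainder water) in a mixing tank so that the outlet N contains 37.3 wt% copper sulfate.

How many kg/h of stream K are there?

Let K be the unknown flow. Total out = 891.4 + K.
copper sulfate balance: 425.24 + 0.186·K = 0.373·(891.4 + K)
(0.186 − 0.373)·K = 0.373×891.4 − 425.24 = -92.749
K = -92.749 / -0.187 = 495.98 kg/h

496 kg/h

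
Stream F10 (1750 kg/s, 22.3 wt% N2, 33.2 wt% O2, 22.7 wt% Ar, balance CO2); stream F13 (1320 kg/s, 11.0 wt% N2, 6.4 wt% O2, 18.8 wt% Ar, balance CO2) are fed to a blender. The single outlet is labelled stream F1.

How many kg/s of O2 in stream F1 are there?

665.5 kg/s

O2 out = O2 in = 1750×0.332 + 1320×0.064 = 665.48 kg/s.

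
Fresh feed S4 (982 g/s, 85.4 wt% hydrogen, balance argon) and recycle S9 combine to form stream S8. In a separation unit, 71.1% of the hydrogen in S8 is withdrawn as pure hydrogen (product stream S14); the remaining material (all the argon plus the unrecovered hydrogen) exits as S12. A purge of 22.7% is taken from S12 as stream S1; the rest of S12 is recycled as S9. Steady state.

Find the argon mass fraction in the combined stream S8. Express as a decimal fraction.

argon enters only via S4 and leaves only via the purge: 982×0.146 = 0.227×(argon in S12), and the separation unit passes all argon, so argon in S8 = argon in S12 = 631.59 g/s.
hydrogen in S8: m_A = 982×0.854 + (1−0.227)·(1−0.711)·m_A, so m_A = 838.63/0.7766 = 1079.9 g/s.
S8 = 1079.9 + 631.59 = 1711.5 g/s.
argon fraction in S8 = 631.59/1711.5 = 0.369.

0.369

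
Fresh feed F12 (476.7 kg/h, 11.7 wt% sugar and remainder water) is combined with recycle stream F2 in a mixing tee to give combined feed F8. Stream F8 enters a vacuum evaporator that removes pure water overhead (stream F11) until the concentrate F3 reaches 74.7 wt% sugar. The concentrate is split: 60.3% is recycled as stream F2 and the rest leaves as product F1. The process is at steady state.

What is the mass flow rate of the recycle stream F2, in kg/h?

Overall sugar balance (none leaves overhead): sugar in fresh feed = sugar in product, i.e. 476.7×0.117 = (1−0.603)·F3·0.747.
F3 = 55.774/(0.747×0.397) = 188.07 kg/h.
Recycle F2 = 0.603×188.07 = 113.41 kg/h.

113.4 kg/h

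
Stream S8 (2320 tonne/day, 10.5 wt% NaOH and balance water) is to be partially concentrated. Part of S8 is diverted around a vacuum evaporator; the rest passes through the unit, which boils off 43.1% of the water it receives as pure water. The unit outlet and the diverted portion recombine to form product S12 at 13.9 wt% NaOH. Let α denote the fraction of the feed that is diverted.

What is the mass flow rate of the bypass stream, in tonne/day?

848.9 tonne/day

All 2320×0.105 = 243.6 tonne/day of NaOH reaches S12, so S12 = 243.6/0.139 = 1752.5 tonne/day and vapour = 567.48 tonne/day.
The evaporator receives (1−α)·2320 of feed at 0.895 water and removes 0.431 of that water:
0.431×0.895×(1−α)×2320 = 567.48
(1−α) = 567.48/894.93 = 0.6341;  α = 0.3659.
Bypass flow = 0.3659×2320 = 848.87 tonne/day.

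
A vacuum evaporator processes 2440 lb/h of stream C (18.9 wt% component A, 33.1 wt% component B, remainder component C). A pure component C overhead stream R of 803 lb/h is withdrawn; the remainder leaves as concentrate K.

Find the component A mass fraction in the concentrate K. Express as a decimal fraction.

0.282

component A is not removed: 2440×0.189 = 461.16 lb/h of component A enters K.
Concentrate = 2440 − 803 = 1637 lb/h.
Mass fraction = 461.16/1637 = 0.282.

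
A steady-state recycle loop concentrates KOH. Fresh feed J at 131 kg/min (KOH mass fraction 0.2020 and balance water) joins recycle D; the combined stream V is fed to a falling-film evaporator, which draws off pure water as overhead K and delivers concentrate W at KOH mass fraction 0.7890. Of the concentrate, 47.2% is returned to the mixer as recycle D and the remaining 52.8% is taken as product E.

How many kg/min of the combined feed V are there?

161 kg/min

Overall KOH balance (none leaves overhead): KOH in fresh feed = KOH in product, i.e. 131×0.202 = (1−0.472)·W·0.789.
W = 26.462/(0.789×0.528) = 63.52 kg/min.
Recycle D = 0.472×63.52 = 29.982 kg/min.
Combined feed V = 131 + 29.982 = 160.98 kg/min.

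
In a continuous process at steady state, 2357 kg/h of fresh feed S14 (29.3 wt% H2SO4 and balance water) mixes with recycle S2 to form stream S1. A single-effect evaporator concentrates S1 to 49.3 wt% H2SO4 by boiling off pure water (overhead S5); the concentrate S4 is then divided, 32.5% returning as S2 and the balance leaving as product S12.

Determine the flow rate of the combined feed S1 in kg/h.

3031 kg/h

Overall H2SO4 balance (none leaves overhead): H2SO4 in fresh feed = H2SO4 in product, i.e. 2357×0.293 = (1−0.325)·S4·0.493.
S4 = 690.6/(0.493×0.675) = 2075.3 kg/h.
Recycle S2 = 0.325×2075.3 = 674.47 kg/h.
Combined feed S1 = 2357 + 674.47 = 3031.5 kg/h.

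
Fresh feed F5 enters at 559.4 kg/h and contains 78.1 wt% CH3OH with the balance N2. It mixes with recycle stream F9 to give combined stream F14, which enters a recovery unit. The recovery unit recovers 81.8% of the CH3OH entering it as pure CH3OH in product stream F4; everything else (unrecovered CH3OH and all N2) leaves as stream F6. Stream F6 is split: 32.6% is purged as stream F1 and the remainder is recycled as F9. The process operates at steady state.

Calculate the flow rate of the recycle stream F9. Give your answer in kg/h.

N2 enters only via F5 and leaves only via the purge: 559.4×0.219 = 0.326×(N2 in F6), and the recovery unit passes all N2, so N2 in F14 = N2 in F6 = 375.79 kg/h.
CH3OH in F14: m_A = 559.4×0.781 + (1−0.326)·(1−0.818)·m_A, so m_A = 436.89/0.8773 = 497.98 kg/h.
F6 = (1−0.818)×497.98 + 375.79 = 466.43 kg/h.
Recycle F9 = (1−0.326)×466.43 = 314.37 kg/h.

314.4 kg/h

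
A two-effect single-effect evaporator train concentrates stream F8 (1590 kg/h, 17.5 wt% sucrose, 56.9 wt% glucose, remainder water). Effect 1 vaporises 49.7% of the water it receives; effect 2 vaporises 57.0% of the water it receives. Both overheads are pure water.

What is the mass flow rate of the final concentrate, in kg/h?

water in feed = 1590×0.256 = 407.04 kg/h.
After stage 1: water left = (1−0.497)×407.04 = 204.74; stream total = 1387.7 kg/h.
After stage 2: water left = (1−0.570)×204.74 = 88.039; final concentrate = 1271 kg/h.

1271 kg/h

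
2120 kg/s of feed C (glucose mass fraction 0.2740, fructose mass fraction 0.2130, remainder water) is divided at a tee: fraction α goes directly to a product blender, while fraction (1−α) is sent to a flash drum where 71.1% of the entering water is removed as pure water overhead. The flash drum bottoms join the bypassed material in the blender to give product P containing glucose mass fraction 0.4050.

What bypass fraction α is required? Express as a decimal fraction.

All 2120×0.274 = 580.88 kg/s of glucose reaches P, so P = 580.88/0.405 = 1434.3 kg/s and vapour = 685.73 kg/s.
The evaporator receives (1−α)·2120 of feed at 0.513 water and removes 0.711 of that water:
0.711×0.513×(1−α)×2120 = 685.73
(1−α) = 685.73/773.26 = 0.8868;  α = 0.1132.

0.113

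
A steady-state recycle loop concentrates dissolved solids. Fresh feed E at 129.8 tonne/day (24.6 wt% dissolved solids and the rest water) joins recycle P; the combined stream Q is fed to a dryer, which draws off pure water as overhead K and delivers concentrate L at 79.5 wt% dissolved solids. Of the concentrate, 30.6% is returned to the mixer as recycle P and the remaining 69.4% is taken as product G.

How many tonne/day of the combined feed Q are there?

147.5 tonne/day

Overall dissolved solids balance (none leaves overhead): dissolved solids in fresh feed = dissolved solids in product, i.e. 129.8×0.246 = (1−0.306)·L·0.795.
L = 31.931/(0.795×0.694) = 57.874 tonne/day.
Recycle P = 0.306×57.874 = 17.709 tonne/day.
Combined feed Q = 129.8 + 17.709 = 147.51 tonne/day.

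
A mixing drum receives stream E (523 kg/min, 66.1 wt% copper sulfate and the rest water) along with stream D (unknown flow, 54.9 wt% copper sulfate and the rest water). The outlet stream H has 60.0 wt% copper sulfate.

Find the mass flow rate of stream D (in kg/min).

625.5 kg/min

Let D be the unknown flow. Total out = 523 + D.
copper sulfate balance: 345.7 + 0.549·D = 0.600·(523 + D)
(0.549 − 0.600)·D = 0.600×523 − 345.7 = -31.903
D = -31.903 / -0.051 = 625.55 kg/min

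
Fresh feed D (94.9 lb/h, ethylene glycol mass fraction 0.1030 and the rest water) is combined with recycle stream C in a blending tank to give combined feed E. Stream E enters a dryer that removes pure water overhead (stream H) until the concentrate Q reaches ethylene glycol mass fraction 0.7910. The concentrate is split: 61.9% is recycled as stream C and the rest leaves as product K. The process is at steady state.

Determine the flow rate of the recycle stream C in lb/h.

Overall ethylene glycol balance (none leaves overhead): ethylene glycol in fresh feed = ethylene glycol in product, i.e. 94.9×0.103 = (1−0.619)·Q·0.791.
Q = 9.7747/(0.791×0.381) = 32.434 lb/h.
Recycle C = 0.619×32.434 = 20.077 lb/h.

20.08 lb/h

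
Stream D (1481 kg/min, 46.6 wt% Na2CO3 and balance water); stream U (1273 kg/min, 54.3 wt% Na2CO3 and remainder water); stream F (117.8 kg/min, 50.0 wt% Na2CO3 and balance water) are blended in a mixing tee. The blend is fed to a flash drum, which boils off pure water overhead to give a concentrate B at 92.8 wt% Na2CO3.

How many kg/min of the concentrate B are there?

1552 kg/min

Na2CO3 entering = 1481×0.466 + 1273×0.543 + 117.8×0.500 = 1440.3 kg/min.
All Na2CO3 reports to B, so B = 1440.3/0.928 = 1552 kg/min.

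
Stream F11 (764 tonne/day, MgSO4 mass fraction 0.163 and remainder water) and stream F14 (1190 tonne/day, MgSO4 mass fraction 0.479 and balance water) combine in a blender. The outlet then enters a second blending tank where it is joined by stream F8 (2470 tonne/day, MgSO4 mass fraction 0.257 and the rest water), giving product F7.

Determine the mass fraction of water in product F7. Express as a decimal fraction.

0.700

Overall, product flow = 4424 tonne/day.
water in = 764×0.837 + 1190×0.521 + 2470×0.743 = 3094.7 tonne/day.
water fraction in F7 = 0.700.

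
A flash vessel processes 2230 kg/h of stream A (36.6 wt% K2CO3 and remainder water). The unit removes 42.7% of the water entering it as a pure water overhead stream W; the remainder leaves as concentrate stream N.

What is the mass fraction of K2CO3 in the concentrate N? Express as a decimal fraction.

0.502

K2CO3 is not removed: 2230×0.366 = 816.18 kg/h of K2CO3 enters N.
water entering = 2230×0.634 = 1413.8 kg/h; overhead removed = 0.427×1413.8 = 603.7 kg/h.
Concentrate = 2230 − 603.7 = 1626.3 kg/h.
Mass fraction = 816.18/1626.3 = 0.502.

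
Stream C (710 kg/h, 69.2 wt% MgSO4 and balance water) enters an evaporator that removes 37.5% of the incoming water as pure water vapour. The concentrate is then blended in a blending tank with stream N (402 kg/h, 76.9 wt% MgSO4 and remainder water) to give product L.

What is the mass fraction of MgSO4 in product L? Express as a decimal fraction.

Vapour removed = 0.375×0.308×710 = 82.005 kg/h; concentrate = 628 kg/h.
MgSO4 reaching the mixer = 491.32 (from concentrate) + 402×0.769 = 800.46 kg/h.
Product flow = 628 + 402 = 1030 kg/h; MgSO4 fraction = 0.777.

0.777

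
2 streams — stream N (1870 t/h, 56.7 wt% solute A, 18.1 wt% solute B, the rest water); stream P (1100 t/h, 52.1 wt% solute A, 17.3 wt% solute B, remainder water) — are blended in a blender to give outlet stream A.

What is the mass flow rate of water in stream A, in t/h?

807.8 t/h

water out = water in = 1870×0.252 + 1100×0.306 = 807.84 t/h.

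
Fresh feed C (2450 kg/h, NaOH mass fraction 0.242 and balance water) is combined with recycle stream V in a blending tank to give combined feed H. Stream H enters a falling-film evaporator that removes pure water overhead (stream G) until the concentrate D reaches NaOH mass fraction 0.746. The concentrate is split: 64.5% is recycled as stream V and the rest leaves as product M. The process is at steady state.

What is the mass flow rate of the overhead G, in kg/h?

1655 kg/h

Overall NaOH balance (none leaves overhead): NaOH in fresh feed = NaOH in product, i.e. 2450×0.242 = (1−0.645)·D·0.746.
D = 592.9/(0.746×0.355) = 2238.8 kg/h.
Recycle V = 0.645×2238.8 = 1444 kg/h.
Combined feed H = 2450 + 1444 = 3894 kg/h.
Overhead G = H − D = 3894 − 2238.8 = 1655.2 kg/h.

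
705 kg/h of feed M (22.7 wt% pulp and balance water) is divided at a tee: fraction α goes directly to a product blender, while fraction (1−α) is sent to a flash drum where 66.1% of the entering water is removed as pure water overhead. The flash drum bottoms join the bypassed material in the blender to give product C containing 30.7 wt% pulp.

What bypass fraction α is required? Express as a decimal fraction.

All 705×0.227 = 160.03 kg/h of pulp reaches C, so C = 160.03/0.307 = 521.29 kg/h and vapour = 183.71 kg/h.
The evaporator receives (1−α)·705 of feed at 0.773 water and removes 0.661 of that water:
0.661×0.773×(1−α)×705 = 183.71
(1−α) = 183.71/360.22 = 0.5100;  α = 0.4900.

0.490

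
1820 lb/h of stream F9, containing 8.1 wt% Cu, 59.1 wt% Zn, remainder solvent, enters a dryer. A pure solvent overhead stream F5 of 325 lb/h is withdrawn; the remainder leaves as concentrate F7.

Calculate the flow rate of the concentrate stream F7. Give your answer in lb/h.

Concentrate = 1820 − 325 = 1495 lb/h.

1495 lb/h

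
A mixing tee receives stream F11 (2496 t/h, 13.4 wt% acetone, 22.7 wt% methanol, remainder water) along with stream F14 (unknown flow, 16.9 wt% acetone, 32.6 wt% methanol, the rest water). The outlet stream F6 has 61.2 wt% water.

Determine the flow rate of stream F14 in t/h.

Let F14 be the unknown flow. Total out = 2496 + F14.
water balance: 1594.9 + 0.505·F14 = 0.612·(2496 + F14)
(0.505 − 0.612)·F14 = 0.612×2496 − 1594.9 = -67.392
F14 = -67.392 / -0.107 = 629.83 t/h

629.8 t/h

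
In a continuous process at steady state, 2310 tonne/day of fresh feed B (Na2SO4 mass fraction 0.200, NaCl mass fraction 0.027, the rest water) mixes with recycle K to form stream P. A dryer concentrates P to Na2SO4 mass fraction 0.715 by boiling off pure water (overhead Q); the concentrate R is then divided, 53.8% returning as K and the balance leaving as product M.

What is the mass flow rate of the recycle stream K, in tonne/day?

752.4 tonne/day

Overall Na2SO4 balance (none leaves overhead): Na2SO4 in fresh feed = Na2SO4 in product, i.e. 2310×0.200 = (1−0.538)·R·0.715.
R = 462/(0.715×0.462) = 1398.6 tonne/day.
Recycle K = 0.538×1398.6 = 752.45 tonne/day.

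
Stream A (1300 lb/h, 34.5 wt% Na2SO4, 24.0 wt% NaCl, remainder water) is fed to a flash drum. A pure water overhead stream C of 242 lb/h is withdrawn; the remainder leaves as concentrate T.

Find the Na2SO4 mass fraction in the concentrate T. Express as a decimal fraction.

Na2SO4 is not removed: 1300×0.345 = 448.5 lb/h of Na2SO4 enters T.
Concentrate = 1300 − 242 = 1058 lb/h.
Mass fraction = 448.5/1058 = 0.424.

0.424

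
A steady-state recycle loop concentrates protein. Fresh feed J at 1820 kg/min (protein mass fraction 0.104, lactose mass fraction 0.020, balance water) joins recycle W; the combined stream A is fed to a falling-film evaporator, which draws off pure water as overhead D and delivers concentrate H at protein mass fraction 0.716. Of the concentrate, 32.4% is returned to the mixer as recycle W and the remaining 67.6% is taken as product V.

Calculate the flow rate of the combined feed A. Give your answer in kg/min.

1947 kg/min

Overall protein balance (none leaves overhead): protein in fresh feed = protein in product, i.e. 1820×0.104 = (1−0.324)·H·0.716.
H = 189.28/(0.716×0.676) = 391.06 kg/min.
Recycle W = 0.324×391.06 = 126.7 kg/min.
Combined feed A = 1820 + 126.7 = 1946.7 kg/min.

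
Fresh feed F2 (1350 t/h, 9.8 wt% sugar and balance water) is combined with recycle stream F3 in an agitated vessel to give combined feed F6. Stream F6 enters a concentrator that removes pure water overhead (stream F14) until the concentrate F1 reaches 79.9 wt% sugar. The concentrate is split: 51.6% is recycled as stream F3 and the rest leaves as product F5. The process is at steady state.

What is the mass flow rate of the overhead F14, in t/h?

Overall sugar balance (none leaves overhead): sugar in fresh feed = sugar in product, i.e. 1350×0.098 = (1−0.516)·F1·0.799.
F1 = 132.3/(0.799×0.484) = 342.11 t/h.
Recycle F3 = 0.516×342.11 = 176.53 t/h.
Combined feed F6 = 1350 + 176.53 = 1526.5 t/h.
Overhead F14 = F6 − F1 = 1526.5 − 342.11 = 1184.4 t/h.

1184 t/h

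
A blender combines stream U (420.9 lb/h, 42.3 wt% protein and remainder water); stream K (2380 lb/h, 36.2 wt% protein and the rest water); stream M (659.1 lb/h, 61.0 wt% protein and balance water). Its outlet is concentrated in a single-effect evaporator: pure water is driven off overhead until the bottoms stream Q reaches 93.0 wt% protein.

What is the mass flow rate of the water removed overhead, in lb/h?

protein entering = 420.9×0.423 + 2380×0.362 + 659.1×0.610 = 1441.7 lb/h.
All protein reports to Q, so Q = 1441.7/0.930 = 1550.2 lb/h.
Total feed = 3460 lb/h; overhead = 3460 − 1550.2 = 1909.8 lb/h.

1910 lb/h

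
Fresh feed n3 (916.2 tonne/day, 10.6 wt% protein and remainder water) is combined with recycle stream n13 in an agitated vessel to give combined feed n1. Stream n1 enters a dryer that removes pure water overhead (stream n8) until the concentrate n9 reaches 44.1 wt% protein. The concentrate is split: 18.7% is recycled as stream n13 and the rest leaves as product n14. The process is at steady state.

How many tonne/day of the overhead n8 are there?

696 tonne/day

Overall protein balance (none leaves overhead): protein in fresh feed = protein in product, i.e. 916.2×0.106 = (1−0.187)·n9·0.441.
n9 = 97.117/(0.441×0.813) = 270.87 tonne/day.
Recycle n13 = 0.187×270.87 = 50.653 tonne/day.
Combined feed n1 = 916.2 + 50.653 = 966.85 tonne/day.
Overhead n8 = n1 − n9 = 966.85 − 270.87 = 695.98 tonne/day.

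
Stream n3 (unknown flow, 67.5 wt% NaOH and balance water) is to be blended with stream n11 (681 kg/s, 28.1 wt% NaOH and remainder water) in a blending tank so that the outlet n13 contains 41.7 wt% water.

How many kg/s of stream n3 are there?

2235 kg/s

Let n3 be the unknown flow. Total out = 681 + n3.
water balance: 489.64 + 0.325·n3 = 0.417·(681 + n3)
(0.325 − 0.417)·n3 = 0.417×681 − 489.64 = -205.66
n3 = -205.66 / -0.092 = 2235.5 kg/s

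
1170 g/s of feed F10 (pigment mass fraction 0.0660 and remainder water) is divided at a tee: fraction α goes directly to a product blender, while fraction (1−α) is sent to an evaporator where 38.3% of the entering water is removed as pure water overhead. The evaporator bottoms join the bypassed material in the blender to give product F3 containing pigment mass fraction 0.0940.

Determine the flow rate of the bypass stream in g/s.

195.8 g/s

All 1170×0.066 = 77.22 g/s of pigment reaches F3, so F3 = 77.22/0.094 = 821.49 g/s and vapour = 348.51 g/s.
The evaporator receives (1−α)·1170 of feed at 0.934 water and removes 0.383 of that water:
0.383×0.934×(1−α)×1170 = 348.51
(1−α) = 348.51/418.53 = 0.8327;  α = 0.1673.
Bypass flow = 0.1673×1170 = 195.75 g/s.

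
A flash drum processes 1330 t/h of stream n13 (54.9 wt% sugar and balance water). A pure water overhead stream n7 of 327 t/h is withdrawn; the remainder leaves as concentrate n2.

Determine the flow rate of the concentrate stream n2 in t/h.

1003 t/h

Concentrate = 1330 − 327 = 1003 t/h.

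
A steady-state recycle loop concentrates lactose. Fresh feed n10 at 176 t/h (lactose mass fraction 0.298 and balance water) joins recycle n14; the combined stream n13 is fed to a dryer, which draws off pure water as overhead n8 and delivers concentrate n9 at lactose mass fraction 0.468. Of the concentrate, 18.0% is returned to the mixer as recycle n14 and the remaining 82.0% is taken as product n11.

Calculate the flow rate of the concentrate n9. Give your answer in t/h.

136.7 t/h

Overall lactose balance (none leaves overhead): lactose in fresh feed = lactose in product, i.e. 176×0.298 = (1−0.180)·n9·0.468.
n9 = 52.448/(0.468×0.820) = 136.67 t/h.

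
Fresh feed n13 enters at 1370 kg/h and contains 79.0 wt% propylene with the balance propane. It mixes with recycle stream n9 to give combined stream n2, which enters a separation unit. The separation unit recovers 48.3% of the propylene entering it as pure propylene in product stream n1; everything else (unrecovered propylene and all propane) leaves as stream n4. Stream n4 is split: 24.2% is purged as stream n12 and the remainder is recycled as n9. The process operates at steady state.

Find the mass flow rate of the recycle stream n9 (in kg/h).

1599 kg/h

propane enters only via n13 and leaves only via the purge: 1370×0.210 = 0.242×(propane in n4), and the separation unit passes all propane, so propane in n2 = propane in n4 = 1188.8 kg/h.
propylene in n2: m_A = 1370×0.790 + (1−0.242)·(1−0.483)·m_A, so m_A = 1082.3/0.6081 = 1779.8 kg/h.
n4 = (1−0.483)×1779.8 + 1188.8 = 2109 kg/h.
Recycle n9 = (1−0.242)×2109 = 1598.6 kg/h.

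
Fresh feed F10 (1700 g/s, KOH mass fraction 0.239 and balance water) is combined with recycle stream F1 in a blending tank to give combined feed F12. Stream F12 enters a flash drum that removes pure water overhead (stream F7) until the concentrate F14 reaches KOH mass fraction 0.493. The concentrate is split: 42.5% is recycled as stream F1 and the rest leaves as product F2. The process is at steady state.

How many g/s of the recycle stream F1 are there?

609.1 g/s

Overall KOH balance (none leaves overhead): KOH in fresh feed = KOH in product, i.e. 1700×0.239 = (1−0.425)·F14·0.493.
F14 = 406.3/(0.493×0.575) = 1433.3 g/s.
Recycle F1 = 0.425×1433.3 = 609.15 g/s.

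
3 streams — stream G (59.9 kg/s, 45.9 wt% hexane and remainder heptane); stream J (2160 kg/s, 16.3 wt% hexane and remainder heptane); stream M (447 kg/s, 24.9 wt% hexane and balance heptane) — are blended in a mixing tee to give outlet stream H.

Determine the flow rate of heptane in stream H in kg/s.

heptane out = heptane in = 59.9×0.541 + 2160×0.837 + 447×0.751 = 2176 kg/s.

2176 kg/s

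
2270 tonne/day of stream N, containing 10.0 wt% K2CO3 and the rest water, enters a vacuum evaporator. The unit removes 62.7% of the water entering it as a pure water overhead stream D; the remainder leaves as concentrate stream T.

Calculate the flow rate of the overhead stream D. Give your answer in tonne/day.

water entering = 2270×0.900 = 2043 tonne/day; overhead removed = 0.627×2043 = 1281 tonne/day.

1281 tonne/day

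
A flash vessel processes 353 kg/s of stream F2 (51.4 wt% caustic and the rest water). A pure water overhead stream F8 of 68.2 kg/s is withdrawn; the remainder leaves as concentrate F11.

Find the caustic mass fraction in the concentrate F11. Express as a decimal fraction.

0.637

caustic is not removed: 353×0.514 = 181.44 kg/s of caustic enters F11.
Concentrate = 353 − 68.2 = 284.8 kg/s.
Mass fraction = 181.44/284.8 = 0.637.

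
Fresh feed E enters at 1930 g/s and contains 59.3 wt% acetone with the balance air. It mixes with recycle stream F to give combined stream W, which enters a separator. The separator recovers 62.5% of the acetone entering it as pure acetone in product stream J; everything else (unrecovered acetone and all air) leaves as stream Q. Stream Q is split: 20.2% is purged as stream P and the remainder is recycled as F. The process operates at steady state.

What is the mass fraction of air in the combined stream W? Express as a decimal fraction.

0.7042

air enters only via E and leaves only via the purge: 1930×0.407 = 0.202×(air in Q), and the separator passes all air, so air in W = air in Q = 3888.7 g/s.
acetone in W: m_A = 1930×0.593 + (1−0.202)·(1−0.625)·m_A, so m_A = 1144.5/0.7007 = 1633.2 g/s.
W = 1633.2 + 3888.7 = 5521.9 g/s.
air fraction in W = 3888.7/5521.9 = 0.7042.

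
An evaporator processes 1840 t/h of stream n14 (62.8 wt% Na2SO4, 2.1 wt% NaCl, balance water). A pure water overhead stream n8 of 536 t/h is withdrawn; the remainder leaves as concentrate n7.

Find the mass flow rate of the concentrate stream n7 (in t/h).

Concentrate = 1840 − 536 = 1304 t/h.

1304 t/h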